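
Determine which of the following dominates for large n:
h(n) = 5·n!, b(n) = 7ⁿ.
Comparing growth rates:
Growth-rate hierarchy: log n ≺ any polynomial ≺ any exponential cⁿ (c>1) ≺ n! ≺ nⁿ.
factorial dominates exponential base 7 asymptotically.

h(n) grows faster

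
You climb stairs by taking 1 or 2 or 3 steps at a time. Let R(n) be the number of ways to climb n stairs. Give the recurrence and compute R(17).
Condition on the size of the last step (1 to 3): before it there were n-1, …, n-3 stairs climbed, and these cases are disjoint, so R(n) = R(n-1) + R(n-2) + R(n-3) (order-3 linear recurrence).
Initial conditions by direct count (compositions of i into parts ≤ 3): R(1) = 1; R(2) = 2; R(3) = 4.
Iterating the recurrence: R(4) = 7, R(5) = 13, R(6) = 24, R(7) = 44, R(8) = 81, R(9) = 149, R(10) = 274, R(11) = 504, R(12) = 927, R(13) = 1705, R(14) = 3136, R(15) = 5768, R(16) = 10609, R(17) = 19513.

R(n) = R(n-1) + R(n-2) + R(n-3), R(1) = 1, R(2) = 2, R(3) = 4; R(17) = 19513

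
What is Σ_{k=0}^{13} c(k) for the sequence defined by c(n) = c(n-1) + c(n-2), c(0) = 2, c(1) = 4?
Computing the sequence terms: 2, 4, 6, 10, 16, 26, 42, 68, 110, 178, 288, 466, 754, 1220
Adding these values together:

3190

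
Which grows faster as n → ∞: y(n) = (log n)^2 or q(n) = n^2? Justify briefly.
Comparing growth rates:
Growth-rate hierarchy: log n ≺ any polynomial ≺ any exponential cⁿ (c>1) ≺ n! ≺ nⁿ.
polynomial degree 2 dominates polylogarithmic (log n)^2 asymptotically.

q(n) grows faster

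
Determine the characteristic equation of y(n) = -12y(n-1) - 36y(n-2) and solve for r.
Substitute y(n) = rⁿ and divide through by rⁿ⁻²: r² + 12r + 36 = 0
Factor: (r + 6)² = 0, so r = -6 (double root).
General solution: y(n) = (A + Bn)·(-6)ⁿ

Characteristic: r² + 12r + 36 = 0, Roots: r = -6 (double root)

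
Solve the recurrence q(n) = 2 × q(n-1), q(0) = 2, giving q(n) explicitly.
Recurrence: q(n) = 2 × q(n-1), initial: q(0) = 2.
Each term is 2 times the previous, so this is geometric with ratio 2. After n steps: q(n) = q(0)·2ⁿ = 2·2ⁿ.

q(n) = 2·2ⁿ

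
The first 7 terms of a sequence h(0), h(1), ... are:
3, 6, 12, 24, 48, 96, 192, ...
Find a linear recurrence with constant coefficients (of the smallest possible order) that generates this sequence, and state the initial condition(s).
Look for the lowest-order linear relation among consecutive terms.
Observation: each term is 2× the previous.
Check at n=2: 2·6 = 12. ✓

h(n) = 2 × h(n-1), h(0) = 3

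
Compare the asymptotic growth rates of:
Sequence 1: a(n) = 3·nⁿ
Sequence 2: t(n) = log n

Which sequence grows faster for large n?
Comparing growth rates:
Growth-rate hierarchy: log n ≺ any polynomial ≺ any exponential cⁿ (c>1) ≺ n! ≺ nⁿ.
super-exponential nⁿ dominates logarithmic asymptotically.

a(n) grows faster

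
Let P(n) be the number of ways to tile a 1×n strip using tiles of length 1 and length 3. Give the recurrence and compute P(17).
Condition on the last tile: it has length 1 (leaving a 1×(n-1) strip) or length 3 (leaving a 1×(n-3) strip), so P(n) = P(n-1) + P(n-3) (order-3 linear recurrence).
For 0 ≤ i < 3 only unit tiles fit, so P(i) = 1.
Iterating the recurrence: P(3) = 2, P(4) = 3, P(5) = 4, P(6) = 6, P(7) = 9, P(8) = 13, P(9) = 19, P(10) = 28, P(11) = 41, P(12) = 60, P(13) = 88, P(14) = 129, P(15) = 189, P(16) = 277, P(17) = 406.

P(n) = P(n-1) + P(n-3), with P(i) = 1 for 0 ≤ i < 3; P(17) = 406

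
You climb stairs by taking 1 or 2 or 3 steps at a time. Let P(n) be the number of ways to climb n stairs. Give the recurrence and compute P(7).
Condition on the size of the last step (1 to 3): before it there were n-1, …, n-3 stairs climbed, and these cases are disjoint, so P(n) = P(n-1) + P(n-2) + P(n-3) (order-3 linear recurrence).
Initial conditions by direct count (compositions of i into parts ≤ 3): P(1) = 1; P(2) = 2; P(3) = 4.
Iterating the recurrence: P(4) = 7, P(5) = 13, P(6) = 24, P(7) = 44.

P(n) = P(n-1) + P(n-2) + P(n-3), P(1) = 1, P(2) = 2, P(3) = 4; P(7) = 44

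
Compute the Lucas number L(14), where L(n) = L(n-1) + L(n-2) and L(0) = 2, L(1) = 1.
Computing the sequence terms:
2, 1, 3, 4, 7, 11, 18, 29, 47, 76, 123, 199, 322, 521, 843

843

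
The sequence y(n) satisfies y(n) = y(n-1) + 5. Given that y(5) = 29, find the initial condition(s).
y(5) = y(0) + 5·5, so y(0) = 29 - 25 = 4.

y(0) = 4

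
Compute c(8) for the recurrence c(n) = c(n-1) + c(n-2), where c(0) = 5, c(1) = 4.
Computing the sequence terms:
5, 4, 9, 13, 22, 35, 57, 92, 149

149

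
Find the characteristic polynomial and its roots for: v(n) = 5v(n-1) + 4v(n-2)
Substitute v(n) = rⁿ and divide through by rⁿ⁻²: r² - 5r - 4 = 0
Discriminant: 5² + 4·4 = 41, not a perfect square, so by the quadratic formula r = (5 ± √41)/2.
General solution: v(n) = A·r₁ⁿ + B·r₂ⁿ where r₁,r₂ = (5 ± √41)/2

Characteristic: r² - 5r - 4 = 0, Roots: r = (5 ± √41)/2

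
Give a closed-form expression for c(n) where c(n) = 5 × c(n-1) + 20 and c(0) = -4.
Recurrence: c(n) = 5 × c(n-1) + 20, initial: c(0) = -4.
Try c(n) = A·5ⁿ + C. Substituting: A·5ⁿ + C = 5(A·5ⁿ⁻¹ + C) + 20 = A·5ⁿ + 5C + 20, so C = 5C + 20, giving C = -5. Then c(0) = A - 5 = -4 gives A = 1.

c(n) = 5ⁿ - 5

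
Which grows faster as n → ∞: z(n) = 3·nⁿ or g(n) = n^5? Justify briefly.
Comparing growth rates:
Growth-rate hierarchy: log n ≺ any polynomial ≺ any exponential cⁿ (c>1) ≺ n! ≺ nⁿ.
super-exponential nⁿ dominates polynomial degree 5 asymptotically.

z(n) grows faster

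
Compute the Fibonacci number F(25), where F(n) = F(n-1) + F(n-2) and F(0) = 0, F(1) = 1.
Computing the sequence terms:
0, 1, 1, 2, 3, 5, 8, 13, 21, 34, 55, 89, 144, 233, 377, 610, 987, 1597, 2584, 4181, 6765, 10946, 17711, 28657, 46368, 75025

75025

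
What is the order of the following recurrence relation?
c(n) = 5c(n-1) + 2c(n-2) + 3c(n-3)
The order is the largest lag k for which c(n-k) appears. Here the deepest term is c(n-3), so the order is 3.

Order 3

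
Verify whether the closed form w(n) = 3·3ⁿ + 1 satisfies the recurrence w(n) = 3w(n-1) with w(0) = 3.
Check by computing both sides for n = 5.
From the recurrence with w(0) = 3:
  w(0) = 3, w(1) = 9, w(2) = 27, w(3) = 81, w(4) = 243, w(5) = 729
  so the recurrence gives w(5) = 729.
From the proposed closed form w(n) = 3·3ⁿ + 1:
  w(5) = 730.
The recurrence gives 729 but the closed form gives 730, so the closed form does not satisfy the recurrence.

No, the closed form is incorrect.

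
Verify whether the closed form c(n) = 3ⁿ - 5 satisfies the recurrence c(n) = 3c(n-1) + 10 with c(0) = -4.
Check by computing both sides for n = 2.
From the recurrence with c(0) = -4:
  c(0) = -4, c(1) = -2, c(2) = 4
  so the recurrence gives c(2) = 4.
From the proposed closed form c(n) = 3ⁿ - 5:
  c(2) = 4.
Both sides give 4 at n = 2, and the initial condition(s) match, so the closed form is consistent.

Yes, the closed form is correct.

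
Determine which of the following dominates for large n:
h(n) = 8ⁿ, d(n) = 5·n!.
Comparing growth rates:
Growth-rate hierarchy: log n ≺ any polynomial ≺ any exponential cⁿ (c>1) ≺ n! ≺ nⁿ.
factorial dominates exponential base 8 asymptotically.

d(n) grows faster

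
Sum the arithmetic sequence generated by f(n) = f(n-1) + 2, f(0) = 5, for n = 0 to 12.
Computing the sequence terms: 5, 7, 9, 11, 13, 15, 17, 19, 21, 23, 25, 27, 29
Adding these values together:

221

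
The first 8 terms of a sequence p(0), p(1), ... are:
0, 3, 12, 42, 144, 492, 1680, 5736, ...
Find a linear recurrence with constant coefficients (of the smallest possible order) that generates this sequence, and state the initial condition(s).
Look for the lowest-order linear relation among consecutive terms.
Observation: p(n) - 4·p(n-1) - (-2)·p(n-2) = 0 holds for the shown terms, and no order-1 relation p(n) = α·p(n-1) + β fits.
Check at n=3: 4·12 + (-2)·3 = 42. ✓

p(n) = 4p(n-1) - 2p(n-2), p(0) = 0, p(1) = 3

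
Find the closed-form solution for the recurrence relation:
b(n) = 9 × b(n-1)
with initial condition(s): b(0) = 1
Recurrence: b(n) = 9 × b(n-1), initial: b(0) = 1.
Each term is 9 times the previous, so this is geometric with ratio 9. After n steps: b(n) = b(0)·9ⁿ = 9ⁿ.

b(n) = 9ⁿ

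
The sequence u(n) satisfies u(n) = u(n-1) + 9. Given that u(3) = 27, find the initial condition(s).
u(3) = u(0) + 3·9, so u(0) = 27 - 27 = 0.

u(0) = 0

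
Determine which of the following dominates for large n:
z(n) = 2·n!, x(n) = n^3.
Comparing growth rates:
Growth-rate hierarchy: log n ≺ any polynomial ≺ any exponential cⁿ (c>1) ≺ n! ≺ nⁿ.
factorial dominates polynomial degree 3 asymptotically.

z(n) grows faster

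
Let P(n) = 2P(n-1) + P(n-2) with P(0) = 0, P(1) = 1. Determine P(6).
Computing the sequence terms:
0, 1, 2, 5, 12, 29, 70

70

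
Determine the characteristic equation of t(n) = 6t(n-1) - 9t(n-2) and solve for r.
Substitute t(n) = rⁿ and divide through by rⁿ⁻²: r² - 6r + 9 = 0
Factor: (r - 3)² = 0, so r = 3 (double root).
General solution: t(n) = (A + Bn)·3ⁿ

Characteristic: r² - 6r + 9 = 0, Roots: r = 3 (double root)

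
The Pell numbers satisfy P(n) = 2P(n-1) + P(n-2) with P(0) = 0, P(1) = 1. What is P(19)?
Computing the sequence terms:
0, 1, 2, 5, 12, 29, 70, 169, 408, 985, 2378, 5741, 13860, 33461, 80782, 195025, 470832, 1136689, 2744210, 6625109

6625109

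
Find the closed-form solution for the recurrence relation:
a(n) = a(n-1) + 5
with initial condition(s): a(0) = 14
Recurrence: a(n) = a(n-1) + 5, initial: a(0) = 14.
Each step adds 5, so a(n) = a(0) + 5n = 5n + 14.

a(n) = 5n + 14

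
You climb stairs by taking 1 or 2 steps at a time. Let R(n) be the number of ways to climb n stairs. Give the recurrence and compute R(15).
Condition on the size of the last step (1 to 2): before it there were n-1, …, n-2 stairs climbed, and these cases are disjoint, so R(n) = R(n-1) + R(n-2) (Fibonacci-type sequence).
Initial conditions by direct count (compositions of i into parts ≤ 2): R(1) = 1; R(2) = 2.
Iterating the recurrence: R(3) = 3, R(4) = 5, R(5) = 8, R(6) = 13, R(7) = 21, R(8) = 34, R(9) = 55, R(10) = 89, R(11) = 144, R(12) = 233, R(13) = 377, R(14) = 610, R(15) = 987.

R(n) = R(n-1) + R(n-2), R(1) = 1, R(2) = 2; R(15) = 987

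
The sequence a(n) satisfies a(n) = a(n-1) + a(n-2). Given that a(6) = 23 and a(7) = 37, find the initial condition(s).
Work backwards using a(k) = a(k+2) - a(k+1):
a(5) = a(7) - a(6) = 37 - 23 = 14
a(4) = a(6) - a(5) = 23 - 14 = 9
a(3) = a(5) - a(4) = 14 - 9 = 5
a(2) = a(4) - a(3) = 9 - 5 = 4
a(1) = a(3) - a(2) = 5 - 4 = 1
a(0) = a(2) - a(1) = 4 - 1 = 3

a(0) = 3, a(1) = 1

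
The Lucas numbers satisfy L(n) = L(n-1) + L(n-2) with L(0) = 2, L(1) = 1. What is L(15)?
Computing the sequence terms:
2, 1, 3, 4, 7, 11, 18, 29, 47, 76, 123, 199, 322, 521, 843, 1364

1364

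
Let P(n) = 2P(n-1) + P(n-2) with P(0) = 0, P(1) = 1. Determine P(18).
Computing the sequence terms:
0, 1, 2, 5, 12, 29, 70, 169, 408, 985, 2378, 5741, 13860, 33461, 80782, 195025, 470832, 1136689, 2744210

2744210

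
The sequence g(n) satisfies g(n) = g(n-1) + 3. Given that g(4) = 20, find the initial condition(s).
g(4) = g(0) + 4·3, so g(0) = 20 - 12 = 8.

g(0) = 8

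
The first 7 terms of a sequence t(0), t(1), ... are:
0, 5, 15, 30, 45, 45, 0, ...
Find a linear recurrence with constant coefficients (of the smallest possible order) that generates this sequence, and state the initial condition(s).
Look for the lowest-order linear relation among consecutive terms.
Observation: t(n) - 3·t(n-1) - (-3)·t(n-2) = 0 holds for the shown terms, and no order-1 relation t(n) = α·t(n-1) + β fits.
Check at n=3: 3·15 + (-3)·5 = 30. ✓

t(n) = 3t(n-1) - 3t(n-2), t(0) = 0, t(1) = 5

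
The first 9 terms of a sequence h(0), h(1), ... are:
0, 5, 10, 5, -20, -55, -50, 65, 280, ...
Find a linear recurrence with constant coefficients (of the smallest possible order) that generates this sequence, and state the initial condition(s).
Look for the lowest-order linear relation among consecutive terms.
Observation: h(n) - 2·h(n-1) - (-3)·h(n-2) = 0 holds for the shown terms, and no order-1 relation h(n) = α·h(n-1) + β fits.
Check at n=3: 2·10 + (-3)·5 = 5. ✓

h(n) = 2h(n-1) - 3h(n-2), h(0) = 0, h(1) = 5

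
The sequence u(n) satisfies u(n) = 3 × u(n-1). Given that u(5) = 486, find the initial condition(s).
In general u(n) = 3ⁿ · u(0). At n = 5: u(0) = u(5) / 3^5 = 486 / 243 = 2.

u(0) = 2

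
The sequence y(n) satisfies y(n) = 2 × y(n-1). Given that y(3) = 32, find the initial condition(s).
In general y(n) = 2ⁿ · y(0). At n = 3: y(0) = y(3) / 2^3 = 32 / 8 = 4.

y(0) = 4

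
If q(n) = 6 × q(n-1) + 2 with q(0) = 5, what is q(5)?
Computing step by step:
q(0) = 5
q(1) = 6 × 5 + 2 = 32
q(2) = 6 × 32 + 2 = 194
q(3) = 6 × 194 + 2 = 1166
q(4) = 6 × 1166 + 2 = 6998
q(5) = 6 × 6998 + 2 = 41990

41990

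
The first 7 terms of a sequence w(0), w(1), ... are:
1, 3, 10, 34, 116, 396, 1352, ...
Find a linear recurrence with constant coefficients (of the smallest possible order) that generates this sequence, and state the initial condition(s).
Look for the lowest-order linear relation among consecutive terms.
Observation: w(n) - 4·w(n-1) - (-2)·w(n-2) = 0 holds for the shown terms, and no order-1 relation w(n) = α·w(n-1) + β fits.
Check at n=3: 4·10 + (-2)·3 = 34. ✓

w(n) = 4w(n-1) - 2w(n-2), w(0) = 1, w(1) = 3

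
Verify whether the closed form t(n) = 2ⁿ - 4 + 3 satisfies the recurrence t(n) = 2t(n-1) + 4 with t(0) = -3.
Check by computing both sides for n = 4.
From the recurrence with t(0) = -3:
  t(0) = -3, t(1) = -2, t(2) = 0, t(3) = 4, t(4) = 12
  so the recurrence gives t(4) = 12.
From the proposed closed form t(n) = 2ⁿ - 4 + 3:
  t(4) = 15.
The recurrence gives 12 but the closed form gives 15, so the closed form does not satisfy the recurrence.

No, the closed form is incorrect.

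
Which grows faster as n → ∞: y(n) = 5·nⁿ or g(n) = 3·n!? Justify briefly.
Comparing growth rates:
Growth-rate hierarchy: log n ≺ any polynomial ≺ any exponential cⁿ (c>1) ≺ n! ≺ nⁿ.
super-exponential nⁿ dominates factorial asymptotically.

y(n) grows faster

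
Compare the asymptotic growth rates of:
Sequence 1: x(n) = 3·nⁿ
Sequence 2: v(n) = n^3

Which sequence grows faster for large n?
Comparing growth rates:
Growth-rate hierarchy: log n ≺ any polynomial ≺ any exponential cⁿ (c>1) ≺ n! ≺ nⁿ.
super-exponential nⁿ dominates polynomial degree 3 asymptotically.

x(n) grows faster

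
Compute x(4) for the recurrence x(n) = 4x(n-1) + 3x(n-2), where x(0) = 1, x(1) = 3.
Computing the sequence terms:
1, 3, 15, 69, 321

321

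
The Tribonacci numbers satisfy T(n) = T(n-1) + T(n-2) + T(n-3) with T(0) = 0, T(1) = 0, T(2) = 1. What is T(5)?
Computing the sequence terms:
0, 0, 1, 1, 2, 4

4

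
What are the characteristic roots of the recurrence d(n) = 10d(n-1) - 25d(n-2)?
Substitute d(n) = rⁿ and divide through by rⁿ⁻²: r² - 10r + 25 = 0
Factor: (r - 5)² = 0, so r = 5 (double root).
General solution: d(n) = (A + Bn)·5ⁿ

Characteristic: r² - 10r + 25 = 0, Roots: r = 5 (double root)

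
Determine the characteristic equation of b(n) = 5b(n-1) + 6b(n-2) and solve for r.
Substitute b(n) = rⁿ and divide through by rⁿ⁻²: r² - 5r - 6 = 0
Factor: (r + 1)(r - 6) = 0, so r = -1, 6.
General solution: b(n) = A·(-1)ⁿ + B·6ⁿ

Characteristic: r² - 5r - 6 = 0, Roots: r = -1, 6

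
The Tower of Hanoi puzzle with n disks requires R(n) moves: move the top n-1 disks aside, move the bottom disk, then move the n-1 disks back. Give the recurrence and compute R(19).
Moving n disks = move the top n-1 disks aside (R(n-1) moves) + move the largest disk (1 move) + move the n-1 disks back on top (R(n-1) moves), so R(n) = 2R(n-1) + 1, with R(1) = 1 (a single disk takes one move).
First terms: 1, 3, 7, 15, 31, 63, … — each is one less than a power of 2. Indeed R(n) + 1 = 2(R(n-1) + 1) with R(1) + 1 = 2, so R(n) + 1 = 2ⁿ and R(n) = 2ⁿ - 1.
Hence R(19) = 2^19 - 1 = 524288 - 1 = 524287.

R(n) = 2R(n-1) + 1, R(1) = 1; R(19) = 524287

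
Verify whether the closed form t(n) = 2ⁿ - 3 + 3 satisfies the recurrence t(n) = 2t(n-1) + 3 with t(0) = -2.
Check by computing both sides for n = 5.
From the recurrence with t(0) = -2:
  t(0) = -2, t(1) = -1, t(2) = 1, t(3) = 5, t(4) = 13, t(5) = 29
  so the recurrence gives t(5) = 29.
From the proposed closed form t(n) = 2ⁿ - 3 + 3:
  t(5) = 32.
The recurrence gives 29 but the closed form gives 32, so the closed form does not satisfy the recurrence.

No, the closed form is incorrect.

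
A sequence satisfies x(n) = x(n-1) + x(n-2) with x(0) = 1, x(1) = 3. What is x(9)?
Computing the sequence terms:
1, 3, 4, 7, 11, 18, 29, 47, 76, 123

123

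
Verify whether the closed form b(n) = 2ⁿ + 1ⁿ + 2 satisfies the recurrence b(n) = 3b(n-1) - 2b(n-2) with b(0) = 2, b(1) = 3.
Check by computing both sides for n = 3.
From the recurrence with b(0) = 2, b(1) = 3:
  b(0) = 2, b(1) = 3, b(2) = 5, b(3) = 9
  so the recurrence gives b(3) = 9.
From the proposed closed form b(n) = 2ⁿ + 1ⁿ + 2:
  b(3) = 11.
The recurrence gives 9 but the closed form gives 11, so the closed form does not satisfy the recurrence.

No, the closed form is incorrect.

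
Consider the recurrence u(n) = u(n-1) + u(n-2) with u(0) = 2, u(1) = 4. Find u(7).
Computing the sequence terms:
2, 4, 6, 10, 16, 26, 42, 68

68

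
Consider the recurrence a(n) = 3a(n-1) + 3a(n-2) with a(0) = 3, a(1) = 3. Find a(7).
Computing the sequence terms:
3, 3, 18, 63, 243, 918, 3483, 13203

13203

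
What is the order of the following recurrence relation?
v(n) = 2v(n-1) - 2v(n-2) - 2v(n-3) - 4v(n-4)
The order is the largest lag k for which v(n-k) appears. Here the deepest term is v(n-4), so the order is 4.

Order 4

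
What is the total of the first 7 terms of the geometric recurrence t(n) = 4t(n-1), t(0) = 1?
Computing the sequence terms: 1, 4, 16, 64, 256, 1024, 4096
Adding these values together:

5461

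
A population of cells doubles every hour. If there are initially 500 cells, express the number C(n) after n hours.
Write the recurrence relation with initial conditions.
Each hour multiplies the count by 2, so the count after n hours depends only on the count after n-1 hours: C(n) = 2 × C(n-1). The starting count gives C(0) = 500.
Unrolling n times gives the closed form C(n) = 500 × 2ⁿ.

C(n) = 2 × C(n-1), C(0) = 500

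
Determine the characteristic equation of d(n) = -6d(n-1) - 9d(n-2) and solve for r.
Substitute d(n) = rⁿ and divide through by rⁿ⁻²: r² + 6r + 9 = 0
Factor: (r + 3)² = 0, so r = -3 (double root).
General solution: d(n) = (A + Bn)·(-3)ⁿ

Characteristic: r² + 6r + 9 = 0, Roots: r = -3 (double root)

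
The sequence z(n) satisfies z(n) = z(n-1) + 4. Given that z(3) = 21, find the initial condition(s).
z(3) = z(0) + 3·4, so z(0) = 21 - 12 = 9.

z(0) = 9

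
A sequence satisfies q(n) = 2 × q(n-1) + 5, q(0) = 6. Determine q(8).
Computing step by step:
q(0) = 6
q(1) = 2 × 6 + 5 = 17
q(2) = 2 × 17 + 5 = 39
q(3) = 2 × 39 + 5 = 83
q(4) = 2 × 83 + 5 = 171
q(5) = 2 × 171 + 5 = 347
q(6) = 2 × 347 + 5 = 699
q(7) = 2 × 699 + 5 = 1403
q(8) = 2 × 1403 + 5 = 2811

2811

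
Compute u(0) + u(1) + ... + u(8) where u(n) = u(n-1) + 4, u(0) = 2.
Computing the sequence terms: 2, 6, 10, 14, 18, 22, 26, 30, 34
Adding these values together:

162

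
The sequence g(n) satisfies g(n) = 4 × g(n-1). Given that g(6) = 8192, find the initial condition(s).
In general g(n) = 4ⁿ · g(0). At n = 6: g(0) = g(6) / 4^6 = 8192 / 4096 = 2.

g(0) = 2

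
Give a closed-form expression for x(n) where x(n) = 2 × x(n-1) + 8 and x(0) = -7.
Recurrence: x(n) = 2 × x(n-1) + 8, initial: x(0) = -7.
Try x(n) = A·2ⁿ + C. Substituting: A·2ⁿ + C = 2(A·2ⁿ⁻¹ + C) + 8 = A·2ⁿ + 2C + 8, so C = 2C + 8, giving C = -8. Then x(0) = A - 8 = -7 gives A = 1.

x(n) = 2ⁿ - 8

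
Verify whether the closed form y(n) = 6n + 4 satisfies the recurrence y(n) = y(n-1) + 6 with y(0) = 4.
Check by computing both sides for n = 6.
From the recurrence with y(0) = 4:
  y(0) = 4, y(1) = 10, y(2) = 16, y(3) = 22, y(4) = 28, y(5) = 34, y(6) = 40
  so the recurrence gives y(6) = 40.
From the proposed closed form y(n) = 6n + 4:
  y(6) = 40.
Both sides give 40 at n = 6, and the initial condition(s) match, so the closed form is consistent.

Yes, the closed form is correct.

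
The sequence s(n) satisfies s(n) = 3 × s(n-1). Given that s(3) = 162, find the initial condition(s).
In general s(n) = 3ⁿ · s(0). At n = 3: s(0) = s(3) / 3^3 = 162 / 27 = 6.

s(0) = 6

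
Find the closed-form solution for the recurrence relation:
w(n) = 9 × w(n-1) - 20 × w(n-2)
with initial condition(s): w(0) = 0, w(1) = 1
Recurrence: w(n) = 9 × w(n-1) - 20 × w(n-2), initial: w(0) = 0, w(1) = 1.
Characteristic equation: r² - 9r + 20 = 0, which factors as (r - 5)(r - 4) = 0, so r = 5, 4. General solution w(n) = A·5ⁿ + B·4ⁿ. From w(0) = 0: A + B = 0. From w(1) = 1: 5A + 4B = 1. Solving gives A = 1, B = -1.

w(n) = 5ⁿ - 4ⁿ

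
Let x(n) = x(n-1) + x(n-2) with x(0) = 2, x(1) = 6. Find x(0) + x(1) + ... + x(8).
Computing the sequence terms: 2, 6, 8, 14, 22, 36, 58, 94, 152
Adding these values together:

392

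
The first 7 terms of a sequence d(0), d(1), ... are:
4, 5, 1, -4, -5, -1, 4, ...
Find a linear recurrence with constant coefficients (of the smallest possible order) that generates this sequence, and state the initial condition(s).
Look for the lowest-order linear relation among consecutive terms.
Observation: d(n) - 1·d(n-1) - (-1)·d(n-2) = 0 holds for the shown terms, and no order-1 relation d(n) = α·d(n-1) + β fits.
Check at n=3: 1·1 + (-1)·5 = -4. ✓

d(n) = d(n-1) - d(n-2), d(0) = 4, d(1) = 5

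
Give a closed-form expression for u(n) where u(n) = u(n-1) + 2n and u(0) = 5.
Recurrence: u(n) = u(n-1) + 2n, initial: u(0) = 5.
Telescoping: u(n) = u(0) + 2·Σᵢ₌₁ⁿ i = 5 + 2·n(n+1)/2.

u(n) = 2·n(n+1)/2 + 5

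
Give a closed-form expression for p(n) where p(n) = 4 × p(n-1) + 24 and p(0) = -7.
Recurrence: p(n) = 4 × p(n-1) + 24, initial: p(0) = -7.
Try p(n) = A·4ⁿ + C. Substituting: A·4ⁿ + C = 4(A·4ⁿ⁻¹ + C) + 24 = A·4ⁿ + 4C + 24, so C = 4C + 24, giving C = -8. Then p(0) = A - 8 = -7 gives A = 1.

p(n) = 4ⁿ - 8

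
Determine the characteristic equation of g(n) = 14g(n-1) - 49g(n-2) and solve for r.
Substitute g(n) = rⁿ and divide through by rⁿ⁻²: r² - 14r + 49 = 0
Factor: (r - 7)² = 0, so r = 7 (double root).
General solution: g(n) = (A + Bn)·7ⁿ

Characteristic: r² - 14r + 49 = 0, Roots: r = 7 (double root)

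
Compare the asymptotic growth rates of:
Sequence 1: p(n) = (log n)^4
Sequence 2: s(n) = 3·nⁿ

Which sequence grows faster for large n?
Comparing growth rates:
Growth-rate hierarchy: log n ≺ any polynomial ≺ any exponential cⁿ (c>1) ≺ n! ≺ nⁿ.
super-exponential nⁿ dominates polylogarithmic (log n)^4 asymptotically.

s(n) grows faster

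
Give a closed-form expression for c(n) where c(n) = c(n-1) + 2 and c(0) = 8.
Recurrence: c(n) = c(n-1) + 2, initial: c(0) = 8.
Each step adds 2, so c(n) = c(0) + 2n = 2n + 8.

c(n) = 2n + 8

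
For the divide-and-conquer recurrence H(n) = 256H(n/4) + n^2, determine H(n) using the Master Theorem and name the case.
Master Theorem template: H(n) = a·H(n/b) + f(n).
Here: a=256, b=4, f(n)=n^2
Compute log_b(a) = log_4(256) = 4.
f(n) = n^2 = O(n^(4-ε)) with ε = 2. Case 1: H(n) = Θ(n^log_b(a)) = Θ(n^4).

Case 1: H(n) = Θ(n^4)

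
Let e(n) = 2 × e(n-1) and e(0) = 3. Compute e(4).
Computing step by step:
e(0) = 3
e(1) = 2 × 3 = 6
e(2) = 2 × 6 = 12
e(3) = 2 × 12 = 24
e(4) = 2 × 24 = 48

48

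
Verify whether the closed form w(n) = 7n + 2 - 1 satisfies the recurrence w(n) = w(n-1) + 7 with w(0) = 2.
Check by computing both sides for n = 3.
From the recurrence with w(0) = 2:
  w(0) = 2, w(1) = 9, w(2) = 16, w(3) = 23
  so the recurrence gives w(3) = 23.
From the proposed closed form w(n) = 7n + 2 - 1:
  w(3) = 22.
The recurrence gives 23 but the closed form gives 22, so the closed form does not satisfy the recurrence.

No, the closed form is incorrect.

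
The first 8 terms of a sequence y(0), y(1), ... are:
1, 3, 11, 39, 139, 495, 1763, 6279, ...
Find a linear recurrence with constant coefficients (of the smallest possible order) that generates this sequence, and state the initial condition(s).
Look for the lowest-order linear relation among consecutive terms.
Observation: y(n) - 3·y(n-1) - (2)·y(n-2) = 0 holds for the shown terms, and no order-1 relation y(n) = α·y(n-1) + β fits.
Check at n=3: 3·11 + (2)·3 = 39. ✓

y(n) = 3y(n-1) + 2y(n-2), y(0) = 1, y(1) = 3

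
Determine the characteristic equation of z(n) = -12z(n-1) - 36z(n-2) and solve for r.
Substitute z(n) = rⁿ and divide through by rⁿ⁻²: r² + 12r + 36 = 0
Factor: (r + 6)² = 0, so r = -6 (double root).
General solution: z(n) = (A + Bn)·(-6)ⁿ

Characteristic: r² + 12r + 36 = 0, Roots: r = -6 (double root)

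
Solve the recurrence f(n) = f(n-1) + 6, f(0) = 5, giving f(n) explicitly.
Recurrence: f(n) = f(n-1) + 6, initial: f(0) = 5.
Each step adds 6, so f(n) = f(0) + 6n = 6n + 5.

f(n) = 6n + 5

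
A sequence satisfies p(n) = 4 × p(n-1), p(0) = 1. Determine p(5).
Computing step by step:
p(0) = 1
p(1) = 4 × 1 = 4
p(2) = 4 × 4 = 16
p(3) = 4 × 16 = 64
p(4) = 4 × 64 = 256
p(5) = 4 × 256 = 1024

1024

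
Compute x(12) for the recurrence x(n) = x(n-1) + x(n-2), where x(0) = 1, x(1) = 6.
Computing the sequence terms:
1, 6, 7, 13, 20, 33, 53, 86, 139, 225, 364, 589, 953

953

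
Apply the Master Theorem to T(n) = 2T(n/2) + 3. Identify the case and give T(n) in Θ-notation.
Master Theorem template: T(n) = a·T(n/b) + f(n).
Here: a=2, b=2, f(n)=3
Compute log_b(a) = log_2(2) = 1.
f(n) = 3 = O(n^(1-ε)) with ε = 1. Case 1: T(n) = Θ(n^log_b(a)) = Θ(n).

Case 1: T(n) = Θ(n)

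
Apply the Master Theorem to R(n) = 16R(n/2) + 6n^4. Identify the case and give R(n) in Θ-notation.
Master Theorem template: R(n) = a·R(n/b) + f(n).
Here: a=16, b=2, f(n)=6n^4
Compute log_b(a) = log_2(16) = 4.
f(n) = 6n^4 = Θ(n^4). Case 2: R(n) = Θ(n^4 log n).

Case 2: R(n) = Θ(n^4 log n)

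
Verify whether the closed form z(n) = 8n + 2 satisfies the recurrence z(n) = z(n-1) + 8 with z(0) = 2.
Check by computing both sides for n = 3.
From the recurrence with z(0) = 2:
  z(0) = 2, z(1) = 10, z(2) = 18, z(3) = 26
  so the recurrence gives z(3) = 26.
From the proposed closed form z(n) = 8n + 2:
  z(3) = 26.
Both sides give 26 at n = 3, and the initial condition(s) match, so the closed form is consistent.

Yes, the closed form is correct.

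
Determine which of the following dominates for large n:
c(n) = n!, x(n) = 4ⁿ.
Comparing growth rates:
Growth-rate hierarchy: log n ≺ any polynomial ≺ any exponential cⁿ (c>1) ≺ n! ≺ nⁿ.
factorial dominates exponential base 4 asymptotically.

c(n) grows faster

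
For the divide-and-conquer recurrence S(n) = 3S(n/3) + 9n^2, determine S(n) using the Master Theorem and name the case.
Master Theorem template: S(n) = a·S(n/b) + f(n).
Here: a=3, b=3, f(n)=9n^2
Compute log_b(a) = log_3(3) = 1.
f(n) = 9n^2 = Ω(n^(1+ε)) with ε = 1, and the regularity condition holds (a·f(n/b) = (a/b^2)·f(n) with a/b^2 = 3^-1 < 1). Case 3: S(n) = Θ(f(n)) = Θ(n^2).

Case 3: S(n) = Θ(n^2)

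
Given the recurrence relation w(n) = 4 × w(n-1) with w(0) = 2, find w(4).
Computing step by step:
w(0) = 2
w(1) = 4 × 2 = 8
w(2) = 4 × 8 = 32
w(3) = 4 × 32 = 128
w(4) = 4 × 128 = 512

512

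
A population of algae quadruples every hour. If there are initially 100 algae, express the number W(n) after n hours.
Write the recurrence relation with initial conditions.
Each hour multiplies the count by 4, so the count after n hours depends only on the count after n-1 hours: W(n) = 4 × W(n-1). The starting count gives W(0) = 100.
Unrolling n times gives the closed form W(n) = 100 × 4ⁿ.

W(n) = 4 × W(n-1), W(0) = 100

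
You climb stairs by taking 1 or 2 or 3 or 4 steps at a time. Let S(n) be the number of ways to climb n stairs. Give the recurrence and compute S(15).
Condition on the size of the last step (1 to 4): before it there were n-1, …, n-4 stairs climbed, and these cases are disjoint, so S(n) = S(n-1) + S(n-2) + S(n-3) + S(n-4) (order-4 linear recurrence).
Initial conditions by direct count (compositions of i into parts ≤ 4): S(1) = 1; S(2) = 2; S(3) = 4; S(4) = 8.
Iterating the recurrence: S(5) = 15, S(6) = 29, S(7) = 56, S(8) = 108, S(9) = 208, S(10) = 401, S(11) = 773, S(12) = 1490, S(13) = 2872, S(14) = 5536, S(15) = 10671.

S(n) = S(n-1) + S(n-2) + S(n-3) + S(n-4), S(1) = 1, S(2) = 2, S(3) = 4, S(4) = 8; S(15) = 10671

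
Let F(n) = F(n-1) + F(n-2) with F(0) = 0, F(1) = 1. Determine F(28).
Computing the sequence terms:
0, 1, 1, 2, 3, 5, 8, 13, 21, 34, 55, 89, 144, 233, 377, 610, 987, 1597, 2584, 4181, 6765, 10946, 17711, 28657, 46368, 75025, 121393, 196418, 317811

317811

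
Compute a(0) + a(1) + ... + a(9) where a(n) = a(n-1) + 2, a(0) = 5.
Computing the sequence terms: 5, 7, 9, 11, 13, 15, 17, 19, 21, 23
Adding these values together:

140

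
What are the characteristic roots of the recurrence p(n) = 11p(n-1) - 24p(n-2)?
Substitute p(n) = rⁿ and divide through by rⁿ⁻²: r² - 11r + 24 = 0
Factor: (r - 8)(r - 3) = 0, so r = 8, 3.
General solution: p(n) = A·8ⁿ + B·3ⁿ

Characteristic: r² - 11r + 24 = 0, Roots: r = 8, 3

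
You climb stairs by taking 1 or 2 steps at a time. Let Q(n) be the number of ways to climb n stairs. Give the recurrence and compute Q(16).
Condition on the size of the last step (1 to 2): before it there were n-1, …, n-2 stairs climbed, and these cases are disjoint, so Q(n) = Q(n-1) + Q(n-2) (Fibonacci-type sequence).
Initial conditions by direct count (compositions of i into parts ≤ 2): Q(1) = 1; Q(2) = 2.
Iterating the recurrence: Q(3) = 3, Q(4) = 5, Q(5) = 8, Q(6) = 13, Q(7) = 21, Q(8) = 34, Q(9) = 55, Q(10) = 89, Q(11) = 144, Q(12) = 233, Q(13) = 377, Q(14) = 610, Q(15) = 987, Q(16) = 1597.

Q(n) = Q(n-1) + Q(n-2), Q(1) = 1, Q(2) = 2; Q(16) = 1597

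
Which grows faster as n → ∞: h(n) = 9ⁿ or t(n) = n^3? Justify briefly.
Comparing growth rates:
Growth-rate hierarchy: log n ≺ any polynomial ≺ any exponential cⁿ (c>1) ≺ n! ≺ nⁿ.
exponential base 9 dominates polynomial degree 3 asymptotically.

h(n) grows faster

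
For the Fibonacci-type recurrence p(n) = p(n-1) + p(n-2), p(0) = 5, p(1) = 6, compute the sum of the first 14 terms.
Computing the sequence terms: 5, 6, 11, 17, 28, 45, 73, 118, 191, 309, 500, 809, 1309, 2118
Adding these values together:

5539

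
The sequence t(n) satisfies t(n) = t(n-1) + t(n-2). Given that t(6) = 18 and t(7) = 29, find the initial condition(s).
Work backwards using t(k) = t(k+2) - t(k+1):
t(5) = t(7) - t(6) = 29 - 18 = 11
t(4) = t(6) - t(5) = 18 - 11 = 7
t(3) = t(5) - t(4) = 11 - 7 = 4
t(2) = t(4) - t(3) = 7 - 4 = 3
t(1) = t(3) - t(2) = 4 - 3 = 1
t(0) = t(2) - t(1) = 3 - 1 = 2

t(0) = 2, t(1) = 1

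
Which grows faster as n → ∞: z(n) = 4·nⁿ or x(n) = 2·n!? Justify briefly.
Comparing growth rates:
Growth-rate hierarchy: log n ≺ any polynomial ≺ any exponential cⁿ (c>1) ≺ n! ≺ nⁿ.
super-exponential nⁿ dominates factorial asymptotically.

z(n) grows faster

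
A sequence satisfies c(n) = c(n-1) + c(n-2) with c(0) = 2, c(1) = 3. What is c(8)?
Computing the sequence terms:
2, 3, 5, 8, 13, 21, 34, 55, 89

89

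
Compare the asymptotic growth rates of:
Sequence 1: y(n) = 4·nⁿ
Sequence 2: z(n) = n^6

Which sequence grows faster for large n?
Comparing growth rates:
Growth-rate hierarchy: log n ≺ any polynomial ≺ any exponential cⁿ (c>1) ≺ n! ≺ nⁿ.
super-exponential nⁿ dominates polynomial degree 6 asymptotically.

y(n) grows faster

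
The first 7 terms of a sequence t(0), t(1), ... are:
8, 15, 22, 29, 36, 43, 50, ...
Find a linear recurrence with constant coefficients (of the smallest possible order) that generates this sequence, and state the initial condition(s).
Look for the lowest-order linear relation among consecutive terms.
Observation: consecutive differences are constant (= 7).
Check at n=2: 1·15 + 7 = 22. ✓

t(n) = t(n-1) + 7, t(0) = 8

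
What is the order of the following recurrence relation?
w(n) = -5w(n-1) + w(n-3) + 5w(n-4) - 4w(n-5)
The order is the largest lag k for which w(n-k) appears. Here the deepest term is w(n-5), so the order is 5.

Order 5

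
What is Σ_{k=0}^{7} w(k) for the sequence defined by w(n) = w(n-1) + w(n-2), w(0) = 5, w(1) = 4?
Computing the sequence terms: 5, 4, 9, 13, 22, 35, 57, 92
Adding these values together:

237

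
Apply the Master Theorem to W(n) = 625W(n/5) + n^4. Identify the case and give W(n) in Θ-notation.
Master Theorem template: W(n) = a·W(n/b) + f(n).
Here: a=625, b=5, f(n)=n^4
Compute log_b(a) = log_5(625) = 4.
f(n) = n^4 = Θ(n^4). Case 2: W(n) = Θ(n^4 log n).

Case 2: W(n) = Θ(n^4 log n)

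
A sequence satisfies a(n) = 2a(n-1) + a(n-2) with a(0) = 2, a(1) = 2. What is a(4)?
Computing the sequence terms:
2, 2, 6, 14, 34

34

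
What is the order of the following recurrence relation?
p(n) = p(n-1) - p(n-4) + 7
The order is the largest lag k for which p(n-k) appears. Here the deepest term is p(n-4) (the 7 term is non-homogeneous and does not affect the order), so the order is 4.

Order 4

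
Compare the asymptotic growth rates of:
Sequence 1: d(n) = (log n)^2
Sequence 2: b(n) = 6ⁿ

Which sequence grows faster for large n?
Comparing growth rates:
Growth-rate hierarchy: log n ≺ any polynomial ≺ any exponential cⁿ (c>1) ≺ n! ≺ nⁿ.
exponential base 6 dominates polylogarithmic (log n)^2 asymptotically.

b(n) grows faster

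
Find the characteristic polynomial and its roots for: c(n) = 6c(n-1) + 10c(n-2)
Substitute c(n) = rⁿ and divide through by rⁿ⁻²: r² - 6r - 10 = 0
Discriminant: 6² + 4·10 = 76, not a perfect square, so by the quadratic formula r = (6 ± √76)/2.
General solution: c(n) = A·r₁ⁿ + B·r₂ⁿ where r₁,r₂ = (6 ± √76)/2

Characteristic: r² - 6r - 10 = 0, Roots: r = (6 ± √76)/2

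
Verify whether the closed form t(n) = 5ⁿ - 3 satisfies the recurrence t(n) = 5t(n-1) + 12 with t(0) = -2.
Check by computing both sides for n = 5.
From the recurrence with t(0) = -2:
  t(0) = -2, t(1) = 2, t(2) = 22, t(3) = 122, t(4) = 622, t(5) = 3122
  so the recurrence gives t(5) = 3122.
From the proposed closed form t(n) = 5ⁿ - 3:
  t(5) = 3122.
Both sides give 3122 at n = 5, and the initial condition(s) match, so the closed form is consistent.

Yes, the closed form is correct.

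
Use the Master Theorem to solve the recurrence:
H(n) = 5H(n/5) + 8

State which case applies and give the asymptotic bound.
Master Theorem template: H(n) = a·H(n/b) + f(n).
Here: a=5, b=5, f(n)=8
Compute log_b(a) = log_5(5) = 1.
f(n) = 8 = O(n^(1-ε)) with ε = 1. Case 1: H(n) = Θ(n^log_b(a)) = Θ(n).

Case 1: H(n) = Θ(n)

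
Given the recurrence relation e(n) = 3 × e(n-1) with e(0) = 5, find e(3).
Computing step by step:
e(0) = 5
e(1) = 3 × 5 = 15
e(2) = 3 × 15 = 45
e(3) = 3 × 45 = 135

135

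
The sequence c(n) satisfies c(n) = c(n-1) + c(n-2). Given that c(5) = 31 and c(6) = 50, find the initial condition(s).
Work backwards using c(k) = c(k+2) - c(k+1):
c(4) = c(6) - c(5) = 50 - 31 = 19
c(3) = c(5) - c(4) = 31 - 19 = 12
c(2) = c(4) - c(3) = 19 - 12 = 7
c(1) = c(3) - c(2) = 12 - 7 = 5
c(0) = c(2) - c(1) = 7 - 5 = 2

c(0) = 2, c(1) = 5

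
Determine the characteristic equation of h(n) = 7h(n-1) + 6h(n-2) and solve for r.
Substitute h(n) = rⁿ and divide through by rⁿ⁻²: r² - 7r - 6 = 0
Discriminant: 7² + 4·6 = 73, not a perfect square, so by the quadratic formula r = (7 ± √73)/2.
General solution: h(n) = A·r₁ⁿ + B·r₂ⁿ where r₁,r₂ = (7 ± √73)/2

Characteristic: r² - 7r - 6 = 0, Roots: r = (7 ± √73)/2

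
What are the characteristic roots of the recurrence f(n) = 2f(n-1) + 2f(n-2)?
Substitute f(n) = rⁿ and divide through by rⁿ⁻²: r² - 2r - 2 = 0
Discriminant: 2² + 4·2 = 12, not a perfect square, so by the quadratic formula r = (2 ± √12)/2.
General solution: f(n) = A·r₁ⁿ + B·r₂ⁿ where r₁,r₂ = (2 ± √12)/2

Characteristic: r² - 2r - 2 = 0, Roots: r = (2 ± √12)/2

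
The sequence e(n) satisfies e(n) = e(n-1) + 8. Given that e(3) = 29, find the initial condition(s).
e(3) = e(0) + 3·8, so e(0) = 29 - 24 = 5.

e(0) = 5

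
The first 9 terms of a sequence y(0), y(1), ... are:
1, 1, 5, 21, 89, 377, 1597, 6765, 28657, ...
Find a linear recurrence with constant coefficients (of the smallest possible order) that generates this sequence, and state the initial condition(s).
Look for the lowest-order linear relation among consecutive terms.
Observation: y(n) - 4·y(n-1) - (1)·y(n-2) = 0 holds for the shown terms, and no order-1 relation y(n) = α·y(n-1) + β fits.
Check at n=3: 4·5 + (1)·1 = 21. ✓

y(n) = 4y(n-1) + y(n-2), y(0) = 1, y(1) = 1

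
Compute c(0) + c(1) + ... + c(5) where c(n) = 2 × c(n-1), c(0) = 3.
Computing the sequence terms: 3, 6, 12, 24, 48, 96
Adding these values together:

189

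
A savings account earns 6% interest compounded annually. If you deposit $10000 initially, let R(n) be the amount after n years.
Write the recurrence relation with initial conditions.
Each year the balance grows by 6%, i.e. is multiplied by 1 + 6/100 = 1.06, so R(n) = 1.06 × R(n-1). The initial deposit gives R(0) = 10000.
Unrolling gives the closed form R(n) = 10000 × (1.06)ⁿ.

R(n) = 1.06 × R(n-1), R(0) = 10000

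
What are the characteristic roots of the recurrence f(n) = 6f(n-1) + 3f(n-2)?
Substitute f(n) = rⁿ and divide through by rⁿ⁻²: r² - 6r - 3 = 0
Discriminant: 6² + 4·3 = 48, not a perfect square, so by the quadratic formula r = (6 ± √48)/2.
General solution: f(n) = A·r₁ⁿ + B·r₂ⁿ where r₁,r₂ = (6 ± √48)/2

Characteristic: r² - 6r - 3 = 0, Roots: r = (6 ± √48)/2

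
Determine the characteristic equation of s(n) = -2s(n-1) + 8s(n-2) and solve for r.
Substitute s(n) = rⁿ and divide through by rⁿ⁻²: r² + 2r - 8 = 0
Factor: (r - 2)(r + 4) = 0, so r = 2, -4.
General solution: s(n) = A·2ⁿ + B·(-4)ⁿ

Characteristic: r² + 2r - 8 = 0, Roots: r = 2, -4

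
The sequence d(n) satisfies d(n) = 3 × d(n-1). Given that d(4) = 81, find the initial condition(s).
In general d(n) = 3ⁿ · d(0). At n = 4: d(0) = d(4) / 3^4 = 81 / 81 = 1.

d(0) = 1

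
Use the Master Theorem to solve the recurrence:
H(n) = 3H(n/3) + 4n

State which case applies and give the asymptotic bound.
Master Theorem template: H(n) = a·H(n/b) + f(n).
Here: a=3, b=3, f(n)=4n
Compute log_b(a) = log_3(3) = 1.
f(n) = 4n = Θ(n). Case 2: H(n) = Θ(n log n).

Case 2: H(n) = Θ(n log n)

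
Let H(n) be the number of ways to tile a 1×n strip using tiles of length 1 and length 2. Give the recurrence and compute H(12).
Condition on the last tile: it has length 1 (leaving a 1×(n-1) strip) or length 2 (leaving a 1×(n-2) strip), so H(n) = H(n-1) + H(n-2) (order-2 linear recurrence).
For 0 ≤ i < 2 only unit tiles fit, so H(i) = 1.
Iterating the recurrence: H(2) = 2, H(3) = 3, H(4) = 5, H(5) = 8, H(6) = 13, H(7) = 21, H(8) = 34, H(9) = 55, H(10) = 89, H(11) = 144, H(12) = 233.

H(n) = H(n-1) + H(n-2), with H(i) = 1 for 0 ≤ i < 2; H(12) = 233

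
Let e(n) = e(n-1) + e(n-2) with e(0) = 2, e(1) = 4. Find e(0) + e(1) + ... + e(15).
Computing the sequence terms: 2, 4, 6, 10, 16, 26, 42, 68, 110, 178, 288, 466, 754, 1220, 1974, 3194
Adding these values together:

8358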